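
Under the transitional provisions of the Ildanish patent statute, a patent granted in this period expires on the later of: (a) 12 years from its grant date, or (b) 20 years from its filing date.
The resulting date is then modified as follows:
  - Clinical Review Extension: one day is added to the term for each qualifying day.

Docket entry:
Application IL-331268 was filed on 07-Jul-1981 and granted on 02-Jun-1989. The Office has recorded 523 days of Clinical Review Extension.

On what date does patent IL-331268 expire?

(a) grant + 12 years → 2 June 2001.
(b) filing + 20 years → 7 July 2001.
Later of the two: 7 July 2001.
Clinical Review Extension: +523 days → 12 December 2002.

December 12, 2002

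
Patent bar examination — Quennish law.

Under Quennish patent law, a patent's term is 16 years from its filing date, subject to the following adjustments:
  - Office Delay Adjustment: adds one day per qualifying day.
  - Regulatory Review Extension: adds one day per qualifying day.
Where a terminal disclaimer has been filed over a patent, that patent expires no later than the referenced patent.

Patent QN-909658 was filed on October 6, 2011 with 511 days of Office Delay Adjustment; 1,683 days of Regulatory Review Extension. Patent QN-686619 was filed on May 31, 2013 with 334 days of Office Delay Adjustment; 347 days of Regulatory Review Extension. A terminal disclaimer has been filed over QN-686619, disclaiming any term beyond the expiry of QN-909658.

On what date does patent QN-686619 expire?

April 12, 2031

Natural term of QN-686619:
  Base: filing + 16 years → 31 May 2029.
  Office Delay Adjustment: +334 days → 30 April 2030.
  Regulatory Review Extension: +347 days → 12 April 2031.
Expiry of referenced patent QN-909658:
  Base: filing + 16 years → 6 October 2027.
  Office Delay Adjustment: +511 days → 28 February 2029.
  Regulatory Review Extension: +1683 days → 8 October 2033.
Terminal disclaimer: QN-686619 expires on the earlier of 12 April 2031 and 8 October 2033.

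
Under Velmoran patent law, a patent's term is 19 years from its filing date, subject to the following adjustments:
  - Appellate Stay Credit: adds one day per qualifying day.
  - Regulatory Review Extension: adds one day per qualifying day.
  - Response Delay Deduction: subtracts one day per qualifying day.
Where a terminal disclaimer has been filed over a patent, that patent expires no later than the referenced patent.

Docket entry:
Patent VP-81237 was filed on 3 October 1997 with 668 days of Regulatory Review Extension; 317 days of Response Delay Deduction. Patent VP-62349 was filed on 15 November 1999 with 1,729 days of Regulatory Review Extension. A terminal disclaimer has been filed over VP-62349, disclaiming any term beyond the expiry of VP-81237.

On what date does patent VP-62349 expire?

2017-09-19

Natural term of VP-62349:
  Base: filing + 19 years → 15 November 2018.
  Regulatory Review Extension: +1729 days → 10 August 2023.
Expiry of referenced patent VP-81237:
  Base: filing + 19 years → 3 October 2016.
  Regulatory Review Extension: +668 days → 2 August 2018.
  Response Delay Deduction: −317 days → 19 September 2017.
Terminal disclaimer: VP-62349 expires on the earlier of 10 August 2023 and 19 September 2017.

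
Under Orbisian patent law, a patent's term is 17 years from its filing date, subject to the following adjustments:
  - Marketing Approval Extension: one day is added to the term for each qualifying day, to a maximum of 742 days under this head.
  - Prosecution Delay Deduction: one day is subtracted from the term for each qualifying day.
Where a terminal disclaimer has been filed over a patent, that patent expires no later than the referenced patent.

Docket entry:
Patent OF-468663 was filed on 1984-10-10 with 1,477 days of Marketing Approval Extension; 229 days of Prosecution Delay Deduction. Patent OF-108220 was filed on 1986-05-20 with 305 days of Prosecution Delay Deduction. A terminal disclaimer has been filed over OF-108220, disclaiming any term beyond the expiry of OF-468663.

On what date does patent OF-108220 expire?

July 19, 2002

Natural term of OF-108220:
  Base: filing + 17 years → 20 May 2003.
  Prosecution Delay Deduction: −305 days → 19 July 2002.
Expiry of referenced patent OF-468663:
  Base: filing + 17 years → 10 October 2001.
  Marketing Approval Extension: 1477 days claimed exceeds the 742-day cap, so +742 days → 22 October 2003.
  Prosecution Delay Deduction: −229 days → 7 March 2003.
Terminal disclaimer: OF-108220 expires on the earlier of 19 July 2002 and 7 March 2003.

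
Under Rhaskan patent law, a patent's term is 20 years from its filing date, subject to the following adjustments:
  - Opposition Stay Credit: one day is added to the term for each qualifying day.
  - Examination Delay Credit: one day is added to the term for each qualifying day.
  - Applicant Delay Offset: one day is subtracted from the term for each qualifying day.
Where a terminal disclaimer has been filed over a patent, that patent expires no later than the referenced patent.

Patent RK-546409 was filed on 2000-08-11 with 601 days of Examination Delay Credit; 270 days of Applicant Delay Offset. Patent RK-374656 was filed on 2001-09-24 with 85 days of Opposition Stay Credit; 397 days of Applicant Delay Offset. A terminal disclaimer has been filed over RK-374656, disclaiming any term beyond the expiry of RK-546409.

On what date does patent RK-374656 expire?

2020-11-16

Natural term of RK-374656:
  Base: filing + 20 years → 24 September 2021.
  Opposition Stay Credit: +85 days → 18 December 2021.
  Applicant Delay Offset: −397 days → 16 November 2020.
Expiry of referenced patent RK-546409:
  Base: filing + 20 years → 11 August 2020.
  Examination Delay Credit: +601 days → 4 April 2022.
  Applicant Delay Offset: −270 days → 8 July 2021.
Terminal disclaimer: RK-374656 expires on the earlier of 16 November 2020 and 8 July 2021.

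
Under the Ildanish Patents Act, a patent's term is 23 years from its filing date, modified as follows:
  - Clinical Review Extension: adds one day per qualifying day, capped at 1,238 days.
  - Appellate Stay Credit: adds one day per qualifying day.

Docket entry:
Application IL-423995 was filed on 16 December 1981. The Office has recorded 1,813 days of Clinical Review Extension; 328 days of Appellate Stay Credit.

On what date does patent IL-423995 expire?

2009-03-31

Base term: filing date + 23 years → 16 December 2004.
Clinical Review Extension: 1813 days claimed exceeds the 1238-day cap, so +1238 days → 7 May 2008.
Appellate Stay Credit: +328 days → 31 March 2009.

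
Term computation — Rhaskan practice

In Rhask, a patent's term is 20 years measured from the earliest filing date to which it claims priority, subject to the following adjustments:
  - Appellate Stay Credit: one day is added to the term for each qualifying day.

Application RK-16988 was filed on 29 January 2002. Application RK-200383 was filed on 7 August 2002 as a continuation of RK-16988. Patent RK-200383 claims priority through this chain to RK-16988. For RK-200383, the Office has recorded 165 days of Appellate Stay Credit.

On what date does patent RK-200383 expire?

Earliest priority filing: 29 January 2002.
Base term: 29 January 2002 + 20 years → 29 January 2022.
Appellate Stay Credit: +165 days → 13 July 2022.

July 13, 2022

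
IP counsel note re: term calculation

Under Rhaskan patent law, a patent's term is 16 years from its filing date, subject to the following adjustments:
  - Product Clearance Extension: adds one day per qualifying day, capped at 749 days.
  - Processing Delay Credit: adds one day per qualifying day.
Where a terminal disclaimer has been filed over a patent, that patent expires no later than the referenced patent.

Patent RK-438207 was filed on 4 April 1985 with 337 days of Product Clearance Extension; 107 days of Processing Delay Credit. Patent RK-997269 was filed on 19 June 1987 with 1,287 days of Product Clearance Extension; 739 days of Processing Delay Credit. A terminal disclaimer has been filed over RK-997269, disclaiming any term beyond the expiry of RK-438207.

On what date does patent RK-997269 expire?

June 22, 2002

Natural term of RK-997269:
  Base: filing + 16 years → 19 June 2003.
  Product Clearance Extension: 1287 days claimed exceeds the 749-day cap, so +749 days → 7 July 2005.
  Processing Delay Credit: +739 days → 16 July 2007.
Expiry of referenced patent RK-438207:
  Base: filing + 16 years → 4 April 2001.
  Product Clearance Extension: 337 days (within the 749-day cap) → +337 days → 7 March 2002.
  Processing Delay Credit: +107 days → 22 June 2002.
Terminal disclaimer: RK-997269 expires on the earlier of 16 July 2007 and 22 June 2002.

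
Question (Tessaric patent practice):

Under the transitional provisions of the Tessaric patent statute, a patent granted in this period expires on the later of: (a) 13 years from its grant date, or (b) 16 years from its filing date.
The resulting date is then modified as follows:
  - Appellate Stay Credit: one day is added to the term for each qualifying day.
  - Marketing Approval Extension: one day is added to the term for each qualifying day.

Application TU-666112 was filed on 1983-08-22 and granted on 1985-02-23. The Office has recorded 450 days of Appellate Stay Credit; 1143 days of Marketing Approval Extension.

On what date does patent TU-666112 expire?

January 1, 2004

(a) grant + 13 years → 23 February 1998.
(b) filing + 16 years → 22 August 1999.
Later of the two: 22 August 1999.
Appellate Stay Credit: +450 days → 14 November 2000.
Marketing Approval Extension: +1143 days → 1 January 2004.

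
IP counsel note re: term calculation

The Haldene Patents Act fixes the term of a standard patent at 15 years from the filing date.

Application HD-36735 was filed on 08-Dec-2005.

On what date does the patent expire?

Filing date + 15 years → 8 December 2020.

2020-12-08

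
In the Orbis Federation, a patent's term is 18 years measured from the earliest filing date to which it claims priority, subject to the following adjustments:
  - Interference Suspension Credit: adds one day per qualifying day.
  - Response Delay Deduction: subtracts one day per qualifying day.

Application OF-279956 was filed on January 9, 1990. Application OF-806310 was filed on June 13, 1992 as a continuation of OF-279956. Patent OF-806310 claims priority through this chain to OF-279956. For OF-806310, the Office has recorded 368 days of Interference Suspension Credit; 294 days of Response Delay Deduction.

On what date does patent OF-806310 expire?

2008-03-23

Earliest priority filing: 9 January 1990.
Base term: 9 January 1990 + 18 years → 9 January 2008.
Interference Suspension Credit: +368 days → 11 January 2009.
Response Delay Deduction: −294 days → 23 March 2008.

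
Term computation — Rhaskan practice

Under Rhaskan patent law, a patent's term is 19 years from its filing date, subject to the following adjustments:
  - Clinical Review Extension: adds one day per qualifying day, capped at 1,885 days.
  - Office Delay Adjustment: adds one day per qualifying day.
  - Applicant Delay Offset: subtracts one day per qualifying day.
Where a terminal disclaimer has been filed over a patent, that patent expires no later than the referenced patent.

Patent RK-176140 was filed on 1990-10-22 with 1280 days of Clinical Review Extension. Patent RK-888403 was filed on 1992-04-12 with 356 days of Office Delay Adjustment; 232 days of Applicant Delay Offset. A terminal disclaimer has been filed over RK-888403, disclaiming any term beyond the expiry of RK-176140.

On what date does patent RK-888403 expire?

Natural term of RK-888403:
  Base: filing + 19 years → 12 April 2011.
  Office Delay Adjustment: +356 days → 2 April 2012.
  Applicant Delay Offset: −232 days → 14 August 2011.
Expiry of referenced patent RK-176140:
  Base: filing + 19 years → 22 October 2009.
  Clinical Review Extension: 1280 days (within the 1885-day cap) → +1280 days → 24 April 2013.
Terminal disclaimer: RK-888403 expires on the earlier of 14 August 2011 and 24 April 2013.

2011-08-14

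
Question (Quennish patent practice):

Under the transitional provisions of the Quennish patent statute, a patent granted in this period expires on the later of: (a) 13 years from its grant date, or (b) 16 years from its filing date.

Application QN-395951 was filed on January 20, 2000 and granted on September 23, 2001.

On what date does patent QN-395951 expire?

January 20, 2016

(a) grant + 13 years → 23 September 2014.
(b) filing + 16 years → 20 January 2016.
Later of the two: 20 January 2016.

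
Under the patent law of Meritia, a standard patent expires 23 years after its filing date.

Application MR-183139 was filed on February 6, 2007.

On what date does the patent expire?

Filing date + 23 years → 6 February 2030.

2030-02-06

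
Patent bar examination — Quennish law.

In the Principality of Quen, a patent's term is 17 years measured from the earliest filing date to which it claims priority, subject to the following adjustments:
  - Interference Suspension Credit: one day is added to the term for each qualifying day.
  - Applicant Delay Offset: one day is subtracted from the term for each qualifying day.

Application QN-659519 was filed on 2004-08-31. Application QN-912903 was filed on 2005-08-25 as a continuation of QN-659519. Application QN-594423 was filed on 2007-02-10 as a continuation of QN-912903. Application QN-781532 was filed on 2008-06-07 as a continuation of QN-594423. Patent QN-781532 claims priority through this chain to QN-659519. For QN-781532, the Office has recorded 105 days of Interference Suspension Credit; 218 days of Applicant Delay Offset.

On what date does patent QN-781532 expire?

May 10, 2021

Earliest priority filing: 31 August 2004.
Base term: 31 August 2004 + 17 years → 31 August 2021.
Interference Suspension Credit: +105 days → 14 December 2021.
Applicant Delay Offset: −218 days → 10 May 2021.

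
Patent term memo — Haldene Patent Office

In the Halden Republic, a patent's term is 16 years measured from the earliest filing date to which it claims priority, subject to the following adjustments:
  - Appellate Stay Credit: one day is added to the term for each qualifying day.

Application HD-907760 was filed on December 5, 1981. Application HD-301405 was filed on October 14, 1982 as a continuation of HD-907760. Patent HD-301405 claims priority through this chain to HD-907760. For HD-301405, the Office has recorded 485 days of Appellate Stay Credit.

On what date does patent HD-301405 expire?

Earliest priority filing: 5 December 1981.
Base term: 5 December 1981 + 16 years → 5 December 1997.
Appellate Stay Credit: +485 days → 4 April 1999.

April 4, 1999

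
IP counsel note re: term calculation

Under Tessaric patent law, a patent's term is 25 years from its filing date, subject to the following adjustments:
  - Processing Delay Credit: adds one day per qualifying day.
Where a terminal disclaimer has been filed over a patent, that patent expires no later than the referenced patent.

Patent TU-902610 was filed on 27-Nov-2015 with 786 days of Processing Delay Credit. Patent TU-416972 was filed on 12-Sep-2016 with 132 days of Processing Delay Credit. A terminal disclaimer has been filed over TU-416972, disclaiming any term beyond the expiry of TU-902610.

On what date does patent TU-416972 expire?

Natural term of TU-416972:
  Base: filing + 25 years → 12 September 2041.
  Processing Delay Credit: +132 days → 22 January 2042.
Expiry of referenced patent TU-902610:
  Base: filing + 25 years → 27 November 2040.
  Processing Delay Credit: +786 days → 22 January 2043.
Terminal disclaimer: TU-416972 expires on the earlier of 22 January 2042 and 22 January 2043.

2042-01-22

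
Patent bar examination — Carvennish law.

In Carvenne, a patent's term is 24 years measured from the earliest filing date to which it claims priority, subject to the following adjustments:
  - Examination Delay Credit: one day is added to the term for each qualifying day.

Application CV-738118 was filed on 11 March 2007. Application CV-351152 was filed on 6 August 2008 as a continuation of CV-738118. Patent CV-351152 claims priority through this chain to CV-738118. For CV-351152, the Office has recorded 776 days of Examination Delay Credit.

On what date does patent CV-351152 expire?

2033-04-25

Earliest priority filing: 11 March 2007.
Base term: 11 March 2007 + 24 years → 11 March 2031.
Examination Delay Credit: +776 days → 25 April 2033.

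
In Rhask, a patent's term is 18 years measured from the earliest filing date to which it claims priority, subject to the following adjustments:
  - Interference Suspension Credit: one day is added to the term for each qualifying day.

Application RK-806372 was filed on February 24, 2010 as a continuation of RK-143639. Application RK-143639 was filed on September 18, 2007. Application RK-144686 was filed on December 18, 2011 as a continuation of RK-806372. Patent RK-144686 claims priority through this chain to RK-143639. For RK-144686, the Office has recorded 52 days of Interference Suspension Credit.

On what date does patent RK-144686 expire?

Earliest priority filing: 18 September 2007.
Base term: 18 September 2007 + 18 years → 18 September 2025.
Interference Suspension Credit: +52 days → 9 November 2025.

November 9, 2025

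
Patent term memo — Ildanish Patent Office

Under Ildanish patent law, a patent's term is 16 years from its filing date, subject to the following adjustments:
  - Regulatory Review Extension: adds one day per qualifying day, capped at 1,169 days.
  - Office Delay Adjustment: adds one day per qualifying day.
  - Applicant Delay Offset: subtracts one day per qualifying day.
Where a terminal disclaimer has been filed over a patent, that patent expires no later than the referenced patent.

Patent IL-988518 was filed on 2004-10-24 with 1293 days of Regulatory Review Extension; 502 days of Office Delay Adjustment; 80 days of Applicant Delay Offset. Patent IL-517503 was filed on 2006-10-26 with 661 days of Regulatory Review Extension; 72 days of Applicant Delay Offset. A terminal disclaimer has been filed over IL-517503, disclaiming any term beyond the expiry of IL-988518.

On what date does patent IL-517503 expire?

June 6, 2024

Natural term of IL-517503:
  Base: filing + 16 years → 26 October 2022.
  Regulatory Review Extension: 661 days (within the 1169-day cap) → +661 days → 17 August 2024.
  Applicant Delay Offset: −72 days → 6 June 2024.
Expiry of referenced patent IL-988518:
  Base: filing + 16 years → 24 October 2020.
  Regulatory Review Extension: 1293 days claimed exceeds the 1169-day cap, so +1169 days → 6 January 2024.
  Office Delay Adjustment: +502 days → 22 May 2025.
  Applicant Delay Offset: −80 days → 3 March 2025.
Terminal disclaimer: IL-517503 expires on the earlier of 6 June 2024 and 3 March 2025.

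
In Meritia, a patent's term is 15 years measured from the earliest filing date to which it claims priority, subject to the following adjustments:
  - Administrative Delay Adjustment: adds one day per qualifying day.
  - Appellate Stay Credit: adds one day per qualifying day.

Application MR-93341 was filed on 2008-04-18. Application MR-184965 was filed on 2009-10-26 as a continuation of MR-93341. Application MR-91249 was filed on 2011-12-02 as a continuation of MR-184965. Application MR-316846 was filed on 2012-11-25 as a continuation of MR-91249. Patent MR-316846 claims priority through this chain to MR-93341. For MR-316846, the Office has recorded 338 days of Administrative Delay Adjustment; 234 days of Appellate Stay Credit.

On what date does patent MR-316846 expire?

Earliest priority filing: 18 April 2008.
Base term: 18 April 2008 + 15 years → 18 April 2023.
Administrative Delay Adjustment: +338 days → 21 March 2024.
Appellate Stay Credit: +234 days → 10 November 2024.

November 10, 2024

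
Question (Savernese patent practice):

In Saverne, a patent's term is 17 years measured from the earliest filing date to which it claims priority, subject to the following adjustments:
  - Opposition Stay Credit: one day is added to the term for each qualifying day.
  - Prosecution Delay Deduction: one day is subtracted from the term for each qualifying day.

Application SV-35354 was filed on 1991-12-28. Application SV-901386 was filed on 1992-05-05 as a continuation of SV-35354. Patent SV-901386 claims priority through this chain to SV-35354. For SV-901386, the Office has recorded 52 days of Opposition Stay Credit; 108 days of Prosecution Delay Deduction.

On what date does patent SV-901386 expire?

November 2, 2008

Earliest priority filing: 28 December 1991.
Base term: 28 December 1991 + 17 years → 28 December 2008.
Opposition Stay Credit: +52 days → 18 February 2009.
Prosecution Delay Deduction: −108 days → 2 November 2008.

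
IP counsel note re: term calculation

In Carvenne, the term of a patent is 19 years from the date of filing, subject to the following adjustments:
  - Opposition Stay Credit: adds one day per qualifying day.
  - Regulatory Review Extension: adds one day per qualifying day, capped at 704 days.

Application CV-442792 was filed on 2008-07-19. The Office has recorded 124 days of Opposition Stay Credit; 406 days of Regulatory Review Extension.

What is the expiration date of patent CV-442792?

Base term: filing date + 19 years → 19 July 2027.
Opposition Stay Credit: +124 days → 20 November 2027.
Regulatory Review Extension: 406 days (within the 704-day cap) → +406 days → 30 December 2028.

2028-12-30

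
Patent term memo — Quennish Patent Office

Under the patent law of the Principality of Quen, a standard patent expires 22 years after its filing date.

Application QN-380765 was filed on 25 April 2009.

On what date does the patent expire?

Filing date + 22 years → 25 April 2031.

2031-04-25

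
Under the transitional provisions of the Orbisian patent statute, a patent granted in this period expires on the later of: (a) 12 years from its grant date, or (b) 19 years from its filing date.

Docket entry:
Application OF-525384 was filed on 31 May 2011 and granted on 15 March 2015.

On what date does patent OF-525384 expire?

(a) grant + 12 years → 15 March 2027.
(b) filing + 19 years → 31 May 2030.
Later of the two: 31 May 2030.

May 31, 2030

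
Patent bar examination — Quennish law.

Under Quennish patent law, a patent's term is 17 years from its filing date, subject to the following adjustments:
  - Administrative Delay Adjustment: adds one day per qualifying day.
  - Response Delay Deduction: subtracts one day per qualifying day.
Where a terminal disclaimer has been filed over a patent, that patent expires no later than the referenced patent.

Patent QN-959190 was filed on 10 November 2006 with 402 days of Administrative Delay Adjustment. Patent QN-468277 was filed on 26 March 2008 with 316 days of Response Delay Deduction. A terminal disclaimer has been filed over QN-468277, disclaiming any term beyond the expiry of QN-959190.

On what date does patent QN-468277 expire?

May 14, 2024

Natural term of QN-468277:
  Base: filing + 17 years → 26 March 2025.
  Response Delay Deduction: −316 days → 14 May 2024.
Expiry of referenced patent QN-959190:
  Base: filing + 17 years → 10 November 2023.
  Administrative Delay Adjustment: +402 days → 16 December 2024.
Terminal disclaimer: QN-468277 expires on the earlier of 14 May 2024 and 16 December 2024.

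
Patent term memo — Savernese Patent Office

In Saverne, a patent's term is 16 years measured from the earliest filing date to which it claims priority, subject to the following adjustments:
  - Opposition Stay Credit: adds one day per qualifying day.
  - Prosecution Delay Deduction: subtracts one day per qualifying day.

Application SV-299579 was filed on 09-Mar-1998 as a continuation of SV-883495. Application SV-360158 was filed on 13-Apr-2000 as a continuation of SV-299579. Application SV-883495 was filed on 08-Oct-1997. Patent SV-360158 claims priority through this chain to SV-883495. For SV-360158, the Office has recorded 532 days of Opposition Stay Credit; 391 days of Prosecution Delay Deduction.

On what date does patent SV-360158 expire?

Earliest priority filing: 8 October 1997.
Base term: 8 October 1997 + 16 years → 8 October 2013.
Opposition Stay Credit: +532 days → 24 March 2015.
Prosecution Delay Deduction: −391 days → 26 February 2014.

2014-02-26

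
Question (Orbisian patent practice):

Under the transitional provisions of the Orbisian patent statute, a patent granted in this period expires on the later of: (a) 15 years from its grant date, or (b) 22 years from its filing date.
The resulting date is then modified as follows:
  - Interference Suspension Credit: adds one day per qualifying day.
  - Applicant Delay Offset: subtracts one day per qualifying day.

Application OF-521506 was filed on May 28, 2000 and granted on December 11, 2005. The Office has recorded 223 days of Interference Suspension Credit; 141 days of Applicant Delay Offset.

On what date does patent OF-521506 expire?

(a) grant + 15 years → 11 December 2020.
(b) filing + 22 years → 28 May 2022.
Later of the two: 28 May 2022.
Interference Suspension Credit: +223 days → 6 January 2023.
Applicant Delay Offset: −141 days → 18 August 2022.

August 18, 2022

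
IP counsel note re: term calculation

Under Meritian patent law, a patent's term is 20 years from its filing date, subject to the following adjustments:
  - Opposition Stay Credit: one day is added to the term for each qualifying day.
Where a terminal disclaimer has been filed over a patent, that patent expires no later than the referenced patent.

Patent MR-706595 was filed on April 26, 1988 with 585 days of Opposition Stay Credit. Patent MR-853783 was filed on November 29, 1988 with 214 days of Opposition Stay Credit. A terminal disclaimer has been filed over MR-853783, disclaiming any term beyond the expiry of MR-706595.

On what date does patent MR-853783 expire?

Natural term of MR-853783:
  Base: filing + 20 years → 29 November 2008.
  Opposition Stay Credit: +214 days → 1 July 2009.
Expiry of referenced patent MR-706595:
  Base: filing + 20 years → 26 April 2008.
  Opposition Stay Credit: +585 days → 2 December 2009.
Terminal disclaimer: MR-853783 expires on the earlier of 1 July 2009 and 2 December 2009.

July 1, 2009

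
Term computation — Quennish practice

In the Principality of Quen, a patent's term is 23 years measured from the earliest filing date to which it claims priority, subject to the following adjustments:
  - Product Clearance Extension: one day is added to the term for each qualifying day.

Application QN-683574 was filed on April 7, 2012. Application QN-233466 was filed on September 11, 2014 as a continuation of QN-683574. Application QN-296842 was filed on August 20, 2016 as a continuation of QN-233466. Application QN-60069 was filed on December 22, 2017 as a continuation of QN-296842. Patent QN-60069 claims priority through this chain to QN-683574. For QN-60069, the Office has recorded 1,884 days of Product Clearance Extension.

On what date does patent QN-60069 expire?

Earliest priority filing: 7 April 2012.
Base term: 7 April 2012 + 23 years → 7 April 2035.
Product Clearance Extension: +1884 days → 3 June 2040.

June 3, 2040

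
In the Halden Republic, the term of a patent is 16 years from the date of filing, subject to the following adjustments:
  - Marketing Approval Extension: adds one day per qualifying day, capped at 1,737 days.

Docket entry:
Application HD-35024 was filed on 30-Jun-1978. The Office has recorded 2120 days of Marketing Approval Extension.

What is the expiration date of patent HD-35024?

Base term: filing date + 16 years → 30 June 1994.
Marketing Approval Extension: 2120 days claimed exceeds the 1737-day cap, so +1737 days → 2 April 1999.

April 2, 1999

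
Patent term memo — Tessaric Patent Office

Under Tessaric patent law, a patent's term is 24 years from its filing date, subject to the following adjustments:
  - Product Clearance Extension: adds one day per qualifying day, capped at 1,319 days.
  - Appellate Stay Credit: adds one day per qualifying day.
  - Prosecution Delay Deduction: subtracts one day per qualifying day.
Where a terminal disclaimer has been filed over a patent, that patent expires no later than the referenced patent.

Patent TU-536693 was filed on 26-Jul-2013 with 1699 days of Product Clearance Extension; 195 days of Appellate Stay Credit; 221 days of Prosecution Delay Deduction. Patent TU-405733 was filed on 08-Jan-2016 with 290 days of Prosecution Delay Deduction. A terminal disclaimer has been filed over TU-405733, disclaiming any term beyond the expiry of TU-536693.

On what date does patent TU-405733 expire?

Natural term of TU-405733:
  Base: filing + 24 years → 8 January 2040.
  Prosecution Delay Deduction: −290 days → 24 March 2039.
Expiry of referenced patent TU-536693:
  Base: filing + 24 years → 26 July 2037.
  Product Clearance Extension: 1699 days claimed exceeds the 1319-day cap, so +1319 days → 6 March 2041.
  Appellate Stay Credit: +195 days → 17 September 2041.
  Prosecution Delay Deduction: −221 days → 8 February 2041.
Terminal disclaimer: TU-405733 expires on the earlier of 24 March 2039 and 8 February 2041.

2039-03-24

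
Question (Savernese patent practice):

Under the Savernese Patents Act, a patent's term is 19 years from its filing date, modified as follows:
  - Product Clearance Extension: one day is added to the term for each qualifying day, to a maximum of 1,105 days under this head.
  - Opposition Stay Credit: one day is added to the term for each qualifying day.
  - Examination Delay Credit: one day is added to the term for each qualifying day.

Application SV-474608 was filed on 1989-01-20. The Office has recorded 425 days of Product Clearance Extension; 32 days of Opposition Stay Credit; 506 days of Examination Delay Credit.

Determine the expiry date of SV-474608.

Base term: filing date + 19 years → 20 January 2008.
Product Clearance Extension: 425 days (within the 1105-day cap) → +425 days → 20 March 2009.
Opposition Stay Credit: +32 days → 21 April 2009.
Examination Delay Credit: +506 days → 9 September 2010.

2010-09-09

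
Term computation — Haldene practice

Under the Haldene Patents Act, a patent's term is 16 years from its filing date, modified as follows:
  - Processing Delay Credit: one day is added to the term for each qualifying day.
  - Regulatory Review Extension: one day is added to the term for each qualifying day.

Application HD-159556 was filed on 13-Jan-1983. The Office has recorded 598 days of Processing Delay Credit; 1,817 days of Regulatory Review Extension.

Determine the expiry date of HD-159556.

Base term: filing date + 16 years → 13 January 1999.
Processing Delay Credit: +598 days → 2 September 2000.
Regulatory Review Extension: +1817 days → 24 August 2005.

2005-08-24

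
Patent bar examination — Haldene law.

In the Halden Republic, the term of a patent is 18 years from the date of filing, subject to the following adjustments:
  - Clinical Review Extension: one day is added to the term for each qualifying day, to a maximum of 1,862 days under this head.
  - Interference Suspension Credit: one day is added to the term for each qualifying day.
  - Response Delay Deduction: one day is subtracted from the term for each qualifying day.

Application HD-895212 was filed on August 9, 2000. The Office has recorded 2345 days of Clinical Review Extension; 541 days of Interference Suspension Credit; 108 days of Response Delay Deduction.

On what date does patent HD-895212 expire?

2024-11-20

Base term: filing date + 18 years → 9 August 2018.
Clinical Review Extension: 2345 days claimed exceeds the 1862-day cap, so +1862 days → 14 September 2023.
Interference Suspension Credit: +541 days → 8 March 2025.
Response Delay Deduction: −108 days → 20 November 2024.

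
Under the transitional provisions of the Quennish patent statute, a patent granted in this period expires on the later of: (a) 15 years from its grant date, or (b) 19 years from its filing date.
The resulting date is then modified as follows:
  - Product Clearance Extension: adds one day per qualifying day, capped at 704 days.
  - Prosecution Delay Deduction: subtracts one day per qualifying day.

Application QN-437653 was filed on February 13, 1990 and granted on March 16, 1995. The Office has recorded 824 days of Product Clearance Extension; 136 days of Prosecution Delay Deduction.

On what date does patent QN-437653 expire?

October 5, 2011

(a) grant + 15 years → 16 March 2010.
(b) filing + 19 years → 13 February 2009.
Later of the two: 16 March 2010.
Product Clearance Extension: 824 days claimed exceeds the 704-day cap, so +704 days → 18 February 2012.
Prosecution Delay Deduction: −136 days → 5 October 2011.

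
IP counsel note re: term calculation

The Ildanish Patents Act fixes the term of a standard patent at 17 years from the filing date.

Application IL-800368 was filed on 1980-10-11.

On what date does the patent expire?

Filing date + 17 years → 11 October 1997.

October 11, 1997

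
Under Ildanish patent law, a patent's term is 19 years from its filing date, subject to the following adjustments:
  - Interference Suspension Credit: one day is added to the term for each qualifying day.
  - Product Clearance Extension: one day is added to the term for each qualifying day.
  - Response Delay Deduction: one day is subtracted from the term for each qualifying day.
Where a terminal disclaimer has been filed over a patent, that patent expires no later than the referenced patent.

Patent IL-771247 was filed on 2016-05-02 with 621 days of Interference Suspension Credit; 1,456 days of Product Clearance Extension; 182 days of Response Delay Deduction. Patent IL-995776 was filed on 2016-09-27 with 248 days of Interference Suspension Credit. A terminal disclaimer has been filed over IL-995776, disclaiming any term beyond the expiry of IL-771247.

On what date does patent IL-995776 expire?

June 1, 2036

Natural term of IL-995776:
  Base: filing + 19 years → 27 September 2035.
  Interference Suspension Credit: +248 days → 1 June 2036.
Expiry of referenced patent IL-771247:
  Base: filing + 19 years → 2 May 2035.
  Interference Suspension Credit: +621 days → 12 January 2037.
  Product Clearance Extension: +1456 days → 7 January 2041.
  Response Delay Deduction: −182 days → 9 July 2040.
Terminal disclaimer: IL-995776 expires on the earlier of 1 June 2036 and 9 July 2040.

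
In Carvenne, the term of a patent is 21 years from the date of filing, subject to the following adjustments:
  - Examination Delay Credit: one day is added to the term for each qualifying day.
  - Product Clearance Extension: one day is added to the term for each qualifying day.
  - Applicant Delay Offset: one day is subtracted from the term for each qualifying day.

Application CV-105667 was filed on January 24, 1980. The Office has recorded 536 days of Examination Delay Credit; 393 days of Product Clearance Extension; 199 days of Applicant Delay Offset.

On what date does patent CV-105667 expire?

2003-01-24

Base term: filing date + 21 years → 24 January 2001.
Examination Delay Credit: +536 days → 14 July 2002.
Product Clearance Extension: +393 days → 11 August 2003.
Applicant Delay Offset: −199 days → 24 January 2003.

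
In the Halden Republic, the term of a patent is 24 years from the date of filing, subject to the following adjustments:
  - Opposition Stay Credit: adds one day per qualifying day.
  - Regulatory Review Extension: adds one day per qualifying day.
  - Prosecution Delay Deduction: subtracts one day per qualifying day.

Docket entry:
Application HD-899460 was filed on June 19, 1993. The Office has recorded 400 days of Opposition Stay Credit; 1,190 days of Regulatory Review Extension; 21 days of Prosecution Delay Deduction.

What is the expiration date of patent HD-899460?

2021-10-05

Base term: filing date + 24 years → 19 June 2017.
Opposition Stay Credit: +400 days → 24 July 2018.
Regulatory Review Extension: +1190 days → 26 October 2021.
Prosecution Delay Deduction: −21 days → 5 October 2021.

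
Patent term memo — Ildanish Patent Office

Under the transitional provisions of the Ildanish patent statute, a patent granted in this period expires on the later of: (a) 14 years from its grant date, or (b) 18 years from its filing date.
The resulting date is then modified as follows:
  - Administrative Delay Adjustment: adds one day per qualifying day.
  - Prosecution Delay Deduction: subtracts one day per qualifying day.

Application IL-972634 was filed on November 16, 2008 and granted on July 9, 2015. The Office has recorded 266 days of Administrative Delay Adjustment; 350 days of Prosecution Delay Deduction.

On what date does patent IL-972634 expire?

(a) grant + 14 years → 9 July 2029.
(b) filing + 18 years → 16 November 2026.
Later of the two: 9 July 2029.
Administrative Delay Adjustment: +266 days → 1 April 2030.
Prosecution Delay Deduction: −350 days → 16 April 2029.

April 16, 2029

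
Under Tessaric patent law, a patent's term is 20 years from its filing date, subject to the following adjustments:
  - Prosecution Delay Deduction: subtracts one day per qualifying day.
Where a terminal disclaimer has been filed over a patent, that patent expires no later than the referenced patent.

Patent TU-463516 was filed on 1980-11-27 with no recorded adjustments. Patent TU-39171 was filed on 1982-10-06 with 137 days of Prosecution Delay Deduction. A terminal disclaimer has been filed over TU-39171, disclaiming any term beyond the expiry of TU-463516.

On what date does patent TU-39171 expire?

Natural term of TU-39171:
  Base: filing + 20 years → 6 October 2002.
  Prosecution Delay Deduction: −137 days → 22 May 2002.
Expiry of referenced patent TU-463516:
  Base: filing + 20 years → 27 November 2000.
Terminal disclaimer: TU-39171 expires on the earlier of 22 May 2002 and 27 November 2000.

2000-11-27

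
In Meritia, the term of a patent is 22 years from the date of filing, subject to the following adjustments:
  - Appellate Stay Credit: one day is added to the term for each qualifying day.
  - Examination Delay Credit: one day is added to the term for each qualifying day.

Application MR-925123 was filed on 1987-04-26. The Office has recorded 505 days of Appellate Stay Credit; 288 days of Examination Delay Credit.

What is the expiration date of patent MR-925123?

Base term: filing date + 22 years → 26 April 2009.
Appellate Stay Credit: +505 days → 13 September 2010.
Examination Delay Credit: +288 days → 28 June 2011.

2011-06-28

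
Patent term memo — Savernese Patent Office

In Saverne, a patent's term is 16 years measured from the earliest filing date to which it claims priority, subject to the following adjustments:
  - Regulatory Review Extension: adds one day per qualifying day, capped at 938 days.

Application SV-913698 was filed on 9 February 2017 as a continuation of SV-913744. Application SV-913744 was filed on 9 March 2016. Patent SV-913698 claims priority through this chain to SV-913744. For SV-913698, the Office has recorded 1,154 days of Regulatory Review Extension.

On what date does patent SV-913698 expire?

October 3, 2034

Earliest priority filing: 9 March 2016.
Base term: 9 March 2016 + 16 years → 9 March 2032.
Regulatory Review Extension: 1154 days claimed exceeds the 938-day cap, so +938 days → 3 October 2034.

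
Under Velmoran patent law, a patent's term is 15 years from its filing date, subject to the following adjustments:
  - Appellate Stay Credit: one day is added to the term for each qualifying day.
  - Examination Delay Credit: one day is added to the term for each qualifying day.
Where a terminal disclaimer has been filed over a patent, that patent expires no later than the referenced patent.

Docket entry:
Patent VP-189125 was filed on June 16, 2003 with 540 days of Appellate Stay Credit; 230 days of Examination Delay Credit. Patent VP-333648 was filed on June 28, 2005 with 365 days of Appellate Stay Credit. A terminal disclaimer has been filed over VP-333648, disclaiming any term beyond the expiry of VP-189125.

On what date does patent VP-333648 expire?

Natural term of VP-333648:
  Base: filing + 15 years → 28 June 2020.
  Appellate Stay Credit: +365 days → 28 June 2021.
Expiry of referenced patent VP-189125:
  Base: filing + 15 years → 16 June 2018.
  Appellate Stay Credit: +540 days → 8 December 2019.
  Examination Delay Credit: +230 days → 25 July 2020.
Terminal disclaimer: VP-333648 expires on the earlier of 28 June 2021 and 25 July 2020.

July 25, 2020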